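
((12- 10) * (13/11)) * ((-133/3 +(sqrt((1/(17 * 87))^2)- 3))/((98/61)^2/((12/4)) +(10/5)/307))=-129.06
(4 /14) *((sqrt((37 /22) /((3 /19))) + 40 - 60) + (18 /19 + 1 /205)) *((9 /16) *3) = -2003157 /218120 + 9 *sqrt(46398) /1232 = -7.61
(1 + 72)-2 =71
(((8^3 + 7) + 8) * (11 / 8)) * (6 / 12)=5797 / 16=362.31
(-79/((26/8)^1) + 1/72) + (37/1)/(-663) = -387451/15912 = -24.35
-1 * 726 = -726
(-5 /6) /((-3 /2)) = 5 /9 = 0.56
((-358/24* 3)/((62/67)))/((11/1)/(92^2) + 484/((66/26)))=-38065782/150084671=-0.25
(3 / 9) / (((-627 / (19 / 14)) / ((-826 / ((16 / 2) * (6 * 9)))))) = 59 / 42768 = 0.00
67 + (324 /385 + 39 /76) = 68.35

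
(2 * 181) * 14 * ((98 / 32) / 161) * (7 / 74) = 62083 / 6808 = 9.12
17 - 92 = -75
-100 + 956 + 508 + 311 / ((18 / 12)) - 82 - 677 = 2437 / 3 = 812.33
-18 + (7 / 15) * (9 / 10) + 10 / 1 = -379 / 50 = -7.58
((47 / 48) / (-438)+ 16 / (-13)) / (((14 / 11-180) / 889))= 6.13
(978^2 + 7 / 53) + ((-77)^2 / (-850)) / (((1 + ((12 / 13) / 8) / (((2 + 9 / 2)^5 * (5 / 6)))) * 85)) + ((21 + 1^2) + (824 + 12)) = 17694820139963046317 / 18483278928050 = 957342.05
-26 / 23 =-1.13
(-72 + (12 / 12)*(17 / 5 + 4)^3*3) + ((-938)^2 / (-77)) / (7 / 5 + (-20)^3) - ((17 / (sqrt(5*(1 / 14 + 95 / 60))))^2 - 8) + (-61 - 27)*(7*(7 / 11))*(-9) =35513761847623 / 7643662125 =4646.17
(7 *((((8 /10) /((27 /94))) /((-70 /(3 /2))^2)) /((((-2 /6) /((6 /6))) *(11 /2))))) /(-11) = 47 /105875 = 0.00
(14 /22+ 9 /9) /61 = 18 /671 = 0.03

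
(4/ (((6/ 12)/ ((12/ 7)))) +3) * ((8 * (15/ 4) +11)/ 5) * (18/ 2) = 43173/ 35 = 1233.51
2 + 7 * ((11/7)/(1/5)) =57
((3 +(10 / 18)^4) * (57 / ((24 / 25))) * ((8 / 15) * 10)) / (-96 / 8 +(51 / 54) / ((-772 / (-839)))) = -29787774400 / 333493443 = -89.32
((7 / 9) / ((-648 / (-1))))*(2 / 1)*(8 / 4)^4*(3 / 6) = 0.02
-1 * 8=-8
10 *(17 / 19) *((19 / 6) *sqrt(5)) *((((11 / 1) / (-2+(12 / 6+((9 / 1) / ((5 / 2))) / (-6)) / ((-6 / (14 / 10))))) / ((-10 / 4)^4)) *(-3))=17952 *sqrt(5) / 1745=23.00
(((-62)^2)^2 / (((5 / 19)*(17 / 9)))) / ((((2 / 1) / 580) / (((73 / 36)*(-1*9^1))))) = -2674568533176 / 17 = -157327560775.06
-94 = -94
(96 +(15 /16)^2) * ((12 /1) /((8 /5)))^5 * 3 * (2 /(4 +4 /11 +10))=621497559375 /647168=960334.19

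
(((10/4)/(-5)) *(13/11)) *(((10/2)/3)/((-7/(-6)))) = -65/77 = -0.84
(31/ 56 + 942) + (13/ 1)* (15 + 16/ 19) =1222005/ 1064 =1148.50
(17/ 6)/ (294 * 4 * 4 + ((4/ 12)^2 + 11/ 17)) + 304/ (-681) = -437064997/ 980405736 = -0.45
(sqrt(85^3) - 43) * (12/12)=-43 + 85 * sqrt(85)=740.66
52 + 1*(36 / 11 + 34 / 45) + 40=47534 / 495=96.03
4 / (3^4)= 4 / 81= 0.05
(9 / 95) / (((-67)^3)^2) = 9 / 8593546306055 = 0.00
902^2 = 813604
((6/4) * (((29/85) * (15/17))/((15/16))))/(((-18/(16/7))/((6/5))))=-3712/50575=-0.07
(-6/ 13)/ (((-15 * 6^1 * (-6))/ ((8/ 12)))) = -1/ 1755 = -0.00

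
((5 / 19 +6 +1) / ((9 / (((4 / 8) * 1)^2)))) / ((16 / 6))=0.08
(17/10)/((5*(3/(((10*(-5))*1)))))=-17/3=-5.67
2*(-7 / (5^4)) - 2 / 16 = -737 / 5000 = -0.15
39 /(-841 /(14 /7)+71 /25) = -650 /6961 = -0.09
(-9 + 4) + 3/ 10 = -47/ 10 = -4.70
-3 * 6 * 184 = -3312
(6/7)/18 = 1/21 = 0.05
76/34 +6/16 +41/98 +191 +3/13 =16829083/86632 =194.26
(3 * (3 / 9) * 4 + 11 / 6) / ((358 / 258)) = 1505 / 358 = 4.20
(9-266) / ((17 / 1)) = -257 / 17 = -15.12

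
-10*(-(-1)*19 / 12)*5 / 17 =-475 / 102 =-4.66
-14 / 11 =-1.27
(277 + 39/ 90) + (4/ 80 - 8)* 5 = 14261/ 60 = 237.68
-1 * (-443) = 443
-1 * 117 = -117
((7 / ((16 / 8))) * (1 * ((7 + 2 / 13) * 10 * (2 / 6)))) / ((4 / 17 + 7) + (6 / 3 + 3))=18445 / 2704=6.82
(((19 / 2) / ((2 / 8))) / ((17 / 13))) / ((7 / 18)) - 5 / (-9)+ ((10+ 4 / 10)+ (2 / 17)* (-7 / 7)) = 458177 / 5355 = 85.56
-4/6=-2/3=-0.67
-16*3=-48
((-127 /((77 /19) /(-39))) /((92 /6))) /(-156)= -7239 /14168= -0.51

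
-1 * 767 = -767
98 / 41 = 2.39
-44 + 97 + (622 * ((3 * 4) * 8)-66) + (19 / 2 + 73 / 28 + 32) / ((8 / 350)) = 986059 / 16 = 61628.69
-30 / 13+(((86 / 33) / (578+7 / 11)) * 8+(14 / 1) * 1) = 11.73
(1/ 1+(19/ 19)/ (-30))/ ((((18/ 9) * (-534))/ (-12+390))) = -609/ 1780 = -0.34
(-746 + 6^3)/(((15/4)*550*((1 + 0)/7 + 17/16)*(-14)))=1696/111375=0.02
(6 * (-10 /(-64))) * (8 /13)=15 /26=0.58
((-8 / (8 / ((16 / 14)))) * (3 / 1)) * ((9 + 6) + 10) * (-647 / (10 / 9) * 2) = 698760 / 7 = 99822.86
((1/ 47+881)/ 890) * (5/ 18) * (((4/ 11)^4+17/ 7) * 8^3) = 442902618112/ 1286109363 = 344.37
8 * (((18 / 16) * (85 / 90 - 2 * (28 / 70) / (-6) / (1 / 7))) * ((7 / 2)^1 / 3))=1183 / 60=19.72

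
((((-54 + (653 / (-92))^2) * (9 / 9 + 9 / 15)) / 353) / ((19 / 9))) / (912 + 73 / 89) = -1292013 / 151707006170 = -0.00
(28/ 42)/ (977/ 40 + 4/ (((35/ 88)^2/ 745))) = 784/ 22182759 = 0.00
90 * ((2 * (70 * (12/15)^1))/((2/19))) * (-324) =-31026240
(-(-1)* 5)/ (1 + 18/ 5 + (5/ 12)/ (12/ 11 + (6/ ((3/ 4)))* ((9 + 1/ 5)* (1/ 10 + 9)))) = 55345200/ 50924459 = 1.09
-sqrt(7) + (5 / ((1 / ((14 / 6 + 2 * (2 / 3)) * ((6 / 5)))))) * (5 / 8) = 55 / 4 - sqrt(7) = 11.10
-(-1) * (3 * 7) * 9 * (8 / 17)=1512 / 17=88.94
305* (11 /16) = 3355 /16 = 209.69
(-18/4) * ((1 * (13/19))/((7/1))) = -0.44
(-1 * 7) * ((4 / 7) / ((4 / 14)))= -14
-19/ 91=-0.21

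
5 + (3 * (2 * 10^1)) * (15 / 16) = 61.25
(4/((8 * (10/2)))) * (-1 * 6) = -3/5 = -0.60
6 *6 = 36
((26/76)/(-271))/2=-13/20596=-0.00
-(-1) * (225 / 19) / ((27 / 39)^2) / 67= 0.37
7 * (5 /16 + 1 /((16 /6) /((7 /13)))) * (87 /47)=65163 /9776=6.67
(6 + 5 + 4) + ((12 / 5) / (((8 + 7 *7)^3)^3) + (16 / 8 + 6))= 243472708289722189 / 10585769925640095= 23.00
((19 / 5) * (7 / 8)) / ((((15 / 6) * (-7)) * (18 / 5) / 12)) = -19 / 30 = -0.63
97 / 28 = 3.46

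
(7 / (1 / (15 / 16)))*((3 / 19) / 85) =63 / 5168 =0.01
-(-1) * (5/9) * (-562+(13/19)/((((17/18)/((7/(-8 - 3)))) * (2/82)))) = -10319720/31977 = -322.72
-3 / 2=-1.50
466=466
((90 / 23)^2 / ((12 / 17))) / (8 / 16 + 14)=22950 / 15341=1.50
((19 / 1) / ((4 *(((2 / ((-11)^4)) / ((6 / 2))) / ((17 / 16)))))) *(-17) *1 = -241181193 / 128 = -1884228.07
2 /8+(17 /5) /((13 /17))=1221 /260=4.70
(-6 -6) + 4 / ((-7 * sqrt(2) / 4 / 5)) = -12 -40 * sqrt(2) / 7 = -20.08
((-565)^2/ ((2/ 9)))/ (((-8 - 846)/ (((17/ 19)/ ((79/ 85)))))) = -4151521125/ 2563708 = -1619.34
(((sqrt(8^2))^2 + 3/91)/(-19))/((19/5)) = -29135/32851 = -0.89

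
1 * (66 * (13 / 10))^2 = 184041 / 25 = 7361.64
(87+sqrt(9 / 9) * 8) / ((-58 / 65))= -6175 / 58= -106.47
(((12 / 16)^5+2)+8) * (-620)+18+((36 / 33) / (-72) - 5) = -53510849 / 8448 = -6334.14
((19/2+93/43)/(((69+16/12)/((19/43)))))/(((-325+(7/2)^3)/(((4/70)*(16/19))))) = -385152/30819030305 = -0.00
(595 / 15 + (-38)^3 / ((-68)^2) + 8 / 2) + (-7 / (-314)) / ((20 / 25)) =31.83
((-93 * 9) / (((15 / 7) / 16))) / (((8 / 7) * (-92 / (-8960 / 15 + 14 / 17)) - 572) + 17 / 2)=6654386592 / 599810215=11.09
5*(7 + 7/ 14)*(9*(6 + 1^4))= 4725/ 2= 2362.50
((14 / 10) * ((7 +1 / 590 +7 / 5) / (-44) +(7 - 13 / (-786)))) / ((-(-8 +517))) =-487456193 / 25964802600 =-0.02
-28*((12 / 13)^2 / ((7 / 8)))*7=-32256 / 169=-190.86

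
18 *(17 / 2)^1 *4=612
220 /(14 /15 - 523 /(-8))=26400 /7957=3.32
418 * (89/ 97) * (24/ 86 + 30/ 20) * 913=2598355089/ 4171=622957.35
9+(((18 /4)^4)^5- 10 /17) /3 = 206680312804438600241 /53477376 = 3864817765262.80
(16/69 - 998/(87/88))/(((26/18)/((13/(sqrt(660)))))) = -1009744* sqrt(165)/36685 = -353.56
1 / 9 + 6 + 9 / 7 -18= -668 / 63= -10.60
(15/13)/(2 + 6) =15/104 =0.14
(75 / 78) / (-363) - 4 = -37777 / 9438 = -4.00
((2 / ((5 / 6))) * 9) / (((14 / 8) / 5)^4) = 3456000 / 2401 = 1439.40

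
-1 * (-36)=36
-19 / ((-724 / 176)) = 836 / 181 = 4.62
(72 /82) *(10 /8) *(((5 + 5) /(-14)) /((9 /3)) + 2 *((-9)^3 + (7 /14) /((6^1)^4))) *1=-66145645 /41328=-1600.50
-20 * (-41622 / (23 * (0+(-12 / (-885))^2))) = 196856225.54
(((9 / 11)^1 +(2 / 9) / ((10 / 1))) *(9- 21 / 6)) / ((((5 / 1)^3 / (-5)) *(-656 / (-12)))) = -52 / 15375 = -0.00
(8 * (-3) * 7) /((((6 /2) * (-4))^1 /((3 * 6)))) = 252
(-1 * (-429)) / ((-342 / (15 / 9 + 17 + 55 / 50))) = -84799 / 3420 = -24.80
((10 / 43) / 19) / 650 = 0.00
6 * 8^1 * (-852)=-40896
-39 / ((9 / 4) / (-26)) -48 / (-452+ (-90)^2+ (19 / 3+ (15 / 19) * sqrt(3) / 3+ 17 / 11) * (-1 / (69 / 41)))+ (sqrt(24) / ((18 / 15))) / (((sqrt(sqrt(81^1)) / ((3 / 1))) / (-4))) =-20 * sqrt(6) / 3 -610798320 * sqrt(3) / 4754111133720947+ 6427468685410668568 / 14262333401162841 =434.33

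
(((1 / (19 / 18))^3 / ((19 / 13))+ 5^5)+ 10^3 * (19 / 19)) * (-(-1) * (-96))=-51614394336 / 130321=-396055.85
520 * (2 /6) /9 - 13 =169 /27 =6.26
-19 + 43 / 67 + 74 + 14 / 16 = 30293 / 536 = 56.52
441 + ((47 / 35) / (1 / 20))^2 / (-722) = 7783177 / 17689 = 440.00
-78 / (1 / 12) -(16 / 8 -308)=-630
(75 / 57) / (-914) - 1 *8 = -138953 / 17366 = -8.00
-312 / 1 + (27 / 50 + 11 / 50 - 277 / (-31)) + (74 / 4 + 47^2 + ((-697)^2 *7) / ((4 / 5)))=13183537231 / 3100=4252753.95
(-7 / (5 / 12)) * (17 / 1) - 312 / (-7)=-241.03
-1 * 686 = -686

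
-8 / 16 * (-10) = 5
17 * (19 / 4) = 323 / 4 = 80.75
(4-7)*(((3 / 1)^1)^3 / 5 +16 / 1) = -321 / 5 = -64.20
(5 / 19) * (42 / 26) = 105 / 247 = 0.43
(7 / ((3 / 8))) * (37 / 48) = 259 / 18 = 14.39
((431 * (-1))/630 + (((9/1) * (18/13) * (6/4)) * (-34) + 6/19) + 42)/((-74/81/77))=9149365863/182780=50056.71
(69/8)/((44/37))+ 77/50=77377/8800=8.79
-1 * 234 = -234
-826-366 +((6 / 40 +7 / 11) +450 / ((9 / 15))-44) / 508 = -133062427 / 111760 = -1190.61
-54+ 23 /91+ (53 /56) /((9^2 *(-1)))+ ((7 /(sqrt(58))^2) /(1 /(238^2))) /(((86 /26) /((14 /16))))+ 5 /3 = 129150545375 /73533096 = 1756.36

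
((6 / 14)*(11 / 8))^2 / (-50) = -0.01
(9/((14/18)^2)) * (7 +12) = 13851/49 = 282.67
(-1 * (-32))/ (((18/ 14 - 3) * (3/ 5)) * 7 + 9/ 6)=-320/ 57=-5.61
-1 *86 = -86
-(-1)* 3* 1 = 3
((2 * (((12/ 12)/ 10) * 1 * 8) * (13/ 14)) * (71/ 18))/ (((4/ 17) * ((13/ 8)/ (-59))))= -284852/ 315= -904.29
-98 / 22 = -49 / 11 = -4.45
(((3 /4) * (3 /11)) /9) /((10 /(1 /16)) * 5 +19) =1 /36036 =0.00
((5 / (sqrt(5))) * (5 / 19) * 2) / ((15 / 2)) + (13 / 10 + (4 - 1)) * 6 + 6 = 4 * sqrt(5) / 57 + 159 / 5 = 31.96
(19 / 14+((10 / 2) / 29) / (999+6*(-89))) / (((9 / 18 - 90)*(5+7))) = -51257 / 40552092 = -0.00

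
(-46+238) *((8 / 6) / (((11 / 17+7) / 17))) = 36992 / 65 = 569.11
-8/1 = -8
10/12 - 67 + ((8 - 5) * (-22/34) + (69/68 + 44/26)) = -173443/2652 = -65.40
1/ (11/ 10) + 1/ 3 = 41/ 33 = 1.24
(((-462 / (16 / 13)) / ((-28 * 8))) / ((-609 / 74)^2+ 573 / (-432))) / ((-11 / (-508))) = 61025913 / 52360948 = 1.17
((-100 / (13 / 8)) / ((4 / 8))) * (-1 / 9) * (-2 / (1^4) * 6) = -6400 / 39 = -164.10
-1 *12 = -12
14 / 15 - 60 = -886 / 15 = -59.07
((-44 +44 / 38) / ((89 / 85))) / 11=-6290 / 1691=-3.72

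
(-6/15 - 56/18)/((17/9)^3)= -12798/24565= -0.52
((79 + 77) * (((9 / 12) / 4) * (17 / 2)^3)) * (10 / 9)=319345 / 16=19959.06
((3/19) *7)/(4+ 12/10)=105/494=0.21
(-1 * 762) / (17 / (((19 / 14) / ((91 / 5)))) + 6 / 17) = -615315 / 184378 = -3.34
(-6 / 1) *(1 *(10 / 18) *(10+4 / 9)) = -940 / 27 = -34.81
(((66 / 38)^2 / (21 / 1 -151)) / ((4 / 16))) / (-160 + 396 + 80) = -1089 / 3707470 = -0.00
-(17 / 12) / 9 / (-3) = 17 / 324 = 0.05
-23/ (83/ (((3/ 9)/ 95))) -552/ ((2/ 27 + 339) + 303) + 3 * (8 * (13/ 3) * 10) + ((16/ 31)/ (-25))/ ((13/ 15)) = 21465980461786/ 20657935155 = 1039.12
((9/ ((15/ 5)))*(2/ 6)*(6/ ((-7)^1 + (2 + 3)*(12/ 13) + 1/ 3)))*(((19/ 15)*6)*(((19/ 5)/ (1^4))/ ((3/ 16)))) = -56316/ 125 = -450.53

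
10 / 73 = 0.14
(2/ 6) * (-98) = -98/ 3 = -32.67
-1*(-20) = 20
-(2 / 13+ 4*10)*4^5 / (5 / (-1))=534528 / 65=8223.51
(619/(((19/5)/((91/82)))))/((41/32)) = 4506320/31939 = 141.09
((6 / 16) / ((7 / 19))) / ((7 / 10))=285 / 196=1.45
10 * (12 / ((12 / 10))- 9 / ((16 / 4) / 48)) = -980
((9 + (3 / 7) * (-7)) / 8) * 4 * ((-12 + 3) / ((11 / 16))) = -432 / 11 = -39.27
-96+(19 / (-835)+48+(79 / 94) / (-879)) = -3313285939 / 68992710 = -48.02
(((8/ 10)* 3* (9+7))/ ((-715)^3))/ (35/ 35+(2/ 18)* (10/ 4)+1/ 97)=-335232/ 4110338464375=-0.00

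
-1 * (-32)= 32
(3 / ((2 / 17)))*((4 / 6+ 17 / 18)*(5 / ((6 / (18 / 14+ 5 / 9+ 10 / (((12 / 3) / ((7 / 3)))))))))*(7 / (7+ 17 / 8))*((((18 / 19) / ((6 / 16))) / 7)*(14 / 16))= 2383655 / 37449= 63.65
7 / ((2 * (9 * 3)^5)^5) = 7 / 19464537206827446691829887763803561824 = 0.00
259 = 259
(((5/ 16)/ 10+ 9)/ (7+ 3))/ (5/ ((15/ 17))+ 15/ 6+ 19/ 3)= 289/ 4640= 0.06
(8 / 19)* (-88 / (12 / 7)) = -1232 / 57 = -21.61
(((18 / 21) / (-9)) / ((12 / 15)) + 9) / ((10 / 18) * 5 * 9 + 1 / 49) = 2611 / 7356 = 0.35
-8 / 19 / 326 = -4 / 3097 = -0.00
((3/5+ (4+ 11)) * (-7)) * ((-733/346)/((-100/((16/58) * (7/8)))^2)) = 9805341/7274650000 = 0.00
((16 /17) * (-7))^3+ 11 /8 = -11185381 /39304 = -284.59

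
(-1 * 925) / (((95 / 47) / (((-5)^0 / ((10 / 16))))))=-13912 / 19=-732.21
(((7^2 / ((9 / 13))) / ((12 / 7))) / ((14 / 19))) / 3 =12103 / 648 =18.68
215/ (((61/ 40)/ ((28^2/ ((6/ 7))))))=23598400/ 183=128953.01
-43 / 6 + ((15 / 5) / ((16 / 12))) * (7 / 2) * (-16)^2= 12053 / 6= 2008.83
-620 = -620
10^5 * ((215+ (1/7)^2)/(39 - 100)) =-1053600000/2989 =-352492.47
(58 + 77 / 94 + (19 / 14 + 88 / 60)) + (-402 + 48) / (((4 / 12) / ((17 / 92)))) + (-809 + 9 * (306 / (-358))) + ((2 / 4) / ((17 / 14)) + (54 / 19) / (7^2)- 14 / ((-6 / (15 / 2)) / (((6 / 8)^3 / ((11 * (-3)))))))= -61513626658786997 / 64680183173760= -951.04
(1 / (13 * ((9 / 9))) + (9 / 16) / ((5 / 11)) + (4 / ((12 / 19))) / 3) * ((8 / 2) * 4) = 32063 / 585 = 54.81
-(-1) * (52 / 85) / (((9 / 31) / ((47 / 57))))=1.74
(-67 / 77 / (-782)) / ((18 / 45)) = 0.00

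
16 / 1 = 16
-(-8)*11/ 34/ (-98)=-22/ 833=-0.03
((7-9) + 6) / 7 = 4 / 7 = 0.57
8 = 8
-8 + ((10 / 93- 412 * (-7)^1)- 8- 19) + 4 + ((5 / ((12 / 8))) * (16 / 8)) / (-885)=46964879 / 16461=2853.10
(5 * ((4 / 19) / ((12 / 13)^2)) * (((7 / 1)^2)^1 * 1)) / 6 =41405 / 4104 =10.09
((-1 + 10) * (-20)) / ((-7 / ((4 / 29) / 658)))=0.01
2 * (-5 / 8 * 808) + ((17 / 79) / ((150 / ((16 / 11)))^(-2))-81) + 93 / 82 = 248470793 / 207296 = 1198.63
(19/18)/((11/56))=532/99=5.37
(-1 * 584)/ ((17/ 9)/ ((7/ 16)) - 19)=36792/ 925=39.78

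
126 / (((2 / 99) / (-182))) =-1135134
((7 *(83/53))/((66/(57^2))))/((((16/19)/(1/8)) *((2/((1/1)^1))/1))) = 11955237/298496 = 40.05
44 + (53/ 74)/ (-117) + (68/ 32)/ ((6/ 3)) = 3120785/ 69264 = 45.06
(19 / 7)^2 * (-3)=-1083 / 49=-22.10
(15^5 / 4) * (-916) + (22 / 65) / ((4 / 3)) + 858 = -22606482177 / 130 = -173896016.75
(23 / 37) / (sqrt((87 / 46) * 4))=23 * sqrt(4002) / 6438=0.23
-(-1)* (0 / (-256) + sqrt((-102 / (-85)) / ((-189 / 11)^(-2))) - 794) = -794 + 189* sqrt(30) / 55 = -775.18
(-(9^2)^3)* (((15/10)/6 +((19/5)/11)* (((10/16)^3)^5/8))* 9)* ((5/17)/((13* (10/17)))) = -45996.98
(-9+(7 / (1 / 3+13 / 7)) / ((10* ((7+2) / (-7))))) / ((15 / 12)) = -12763 / 1725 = -7.40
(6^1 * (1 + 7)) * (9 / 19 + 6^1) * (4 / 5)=23616 / 95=248.59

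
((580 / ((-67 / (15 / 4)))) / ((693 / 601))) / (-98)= 435725 / 1516746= 0.29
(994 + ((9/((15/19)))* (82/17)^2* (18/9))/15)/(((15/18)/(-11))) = -490852692/36125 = -13587.62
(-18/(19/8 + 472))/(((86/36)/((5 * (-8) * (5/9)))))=3840/10879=0.35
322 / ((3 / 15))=1610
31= 31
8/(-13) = -8/13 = -0.62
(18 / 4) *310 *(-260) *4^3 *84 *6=-11699251200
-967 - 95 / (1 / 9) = -1822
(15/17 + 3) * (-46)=-3036/17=-178.59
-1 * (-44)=44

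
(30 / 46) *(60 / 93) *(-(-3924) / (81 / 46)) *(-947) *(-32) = 28414073.12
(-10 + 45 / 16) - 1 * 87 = -1507 / 16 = -94.19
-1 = -1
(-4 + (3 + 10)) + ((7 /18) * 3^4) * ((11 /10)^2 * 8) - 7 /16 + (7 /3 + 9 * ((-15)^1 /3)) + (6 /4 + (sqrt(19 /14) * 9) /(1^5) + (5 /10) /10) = 9 * sqrt(266) /14 + 326839 /1200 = 282.85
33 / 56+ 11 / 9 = 1.81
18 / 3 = 6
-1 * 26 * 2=-52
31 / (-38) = -31 / 38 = -0.82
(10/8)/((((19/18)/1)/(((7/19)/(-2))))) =-315/1444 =-0.22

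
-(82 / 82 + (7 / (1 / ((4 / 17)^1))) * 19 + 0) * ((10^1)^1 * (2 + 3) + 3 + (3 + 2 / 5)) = -154818 / 85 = -1821.39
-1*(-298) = 298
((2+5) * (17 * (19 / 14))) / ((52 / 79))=25517 / 104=245.36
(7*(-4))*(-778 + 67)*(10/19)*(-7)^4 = 477991080/19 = 25157425.26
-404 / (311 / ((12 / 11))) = -4848 / 3421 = -1.42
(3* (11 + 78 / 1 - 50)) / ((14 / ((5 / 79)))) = 585 / 1106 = 0.53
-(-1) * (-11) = -11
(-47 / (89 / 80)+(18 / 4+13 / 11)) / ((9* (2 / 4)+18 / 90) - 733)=357975 / 7130057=0.05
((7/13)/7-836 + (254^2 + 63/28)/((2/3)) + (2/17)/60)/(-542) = -2544367357/14373840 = -177.01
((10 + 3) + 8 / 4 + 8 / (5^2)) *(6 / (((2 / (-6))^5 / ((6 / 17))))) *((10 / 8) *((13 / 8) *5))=-10889073 / 136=-80066.71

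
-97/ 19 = -5.11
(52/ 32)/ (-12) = -13/ 96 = -0.14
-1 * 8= -8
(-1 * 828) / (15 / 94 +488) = -77832 / 45887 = -1.70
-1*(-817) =817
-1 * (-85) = 85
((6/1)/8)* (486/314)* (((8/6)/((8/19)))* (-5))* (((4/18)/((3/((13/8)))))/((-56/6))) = 33345/140672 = 0.24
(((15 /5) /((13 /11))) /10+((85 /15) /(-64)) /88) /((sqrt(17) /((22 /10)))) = 277679 *sqrt(17) /8486400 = 0.13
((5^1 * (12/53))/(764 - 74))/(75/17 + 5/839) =14263/38404595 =0.00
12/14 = 6/7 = 0.86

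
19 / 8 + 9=91 / 8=11.38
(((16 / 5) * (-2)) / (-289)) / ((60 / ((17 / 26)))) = 4 / 16575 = 0.00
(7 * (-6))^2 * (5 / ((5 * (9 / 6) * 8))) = 147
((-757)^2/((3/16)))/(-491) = -9168784/1473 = -6224.56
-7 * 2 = -14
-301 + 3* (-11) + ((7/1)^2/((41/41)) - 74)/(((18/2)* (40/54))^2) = -5353/16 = -334.56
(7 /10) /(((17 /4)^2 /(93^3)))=45043992 /1445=31172.31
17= 17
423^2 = 178929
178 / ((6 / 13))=1157 / 3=385.67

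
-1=-1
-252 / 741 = -84 / 247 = -0.34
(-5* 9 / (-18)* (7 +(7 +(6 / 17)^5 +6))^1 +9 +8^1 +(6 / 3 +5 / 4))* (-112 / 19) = -11173612156 / 26977283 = -414.19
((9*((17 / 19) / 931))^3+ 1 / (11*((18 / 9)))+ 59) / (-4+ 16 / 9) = -12941705318113125 / 487071275131672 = -26.57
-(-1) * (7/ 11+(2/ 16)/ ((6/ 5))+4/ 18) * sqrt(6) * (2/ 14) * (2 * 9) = 1525 * sqrt(6)/ 616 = 6.06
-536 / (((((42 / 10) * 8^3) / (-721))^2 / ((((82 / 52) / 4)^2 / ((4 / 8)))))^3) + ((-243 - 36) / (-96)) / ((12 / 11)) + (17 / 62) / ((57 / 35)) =429655713438191928637273278629537 / 152926465401024416109281994080256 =2.81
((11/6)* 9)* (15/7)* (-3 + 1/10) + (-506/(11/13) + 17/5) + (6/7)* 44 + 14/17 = -658.60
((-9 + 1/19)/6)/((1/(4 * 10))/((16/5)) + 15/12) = -1.19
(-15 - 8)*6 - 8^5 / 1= -32906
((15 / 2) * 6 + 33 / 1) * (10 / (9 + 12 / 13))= 3380 / 43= 78.60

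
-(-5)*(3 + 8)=55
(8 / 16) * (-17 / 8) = -17 / 16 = -1.06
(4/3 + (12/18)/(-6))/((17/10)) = 110/153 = 0.72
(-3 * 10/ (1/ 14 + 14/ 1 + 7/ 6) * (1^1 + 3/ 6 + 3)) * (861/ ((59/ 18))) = -4393683/ 1888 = -2327.16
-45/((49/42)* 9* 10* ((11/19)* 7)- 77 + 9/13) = -11115/86257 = -0.13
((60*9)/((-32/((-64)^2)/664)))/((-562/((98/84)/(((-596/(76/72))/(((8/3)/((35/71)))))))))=-114654208/125607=-912.80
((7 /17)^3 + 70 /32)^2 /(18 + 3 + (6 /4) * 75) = 31486018249 /824925558144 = 0.04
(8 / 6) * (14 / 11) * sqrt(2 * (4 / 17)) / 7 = 16 * sqrt(34) / 561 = 0.17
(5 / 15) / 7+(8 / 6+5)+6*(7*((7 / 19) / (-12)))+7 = 9649 / 798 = 12.09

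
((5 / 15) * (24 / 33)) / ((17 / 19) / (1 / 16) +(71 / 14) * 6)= 1064 / 196383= 0.01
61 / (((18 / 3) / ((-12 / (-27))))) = 122 / 27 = 4.52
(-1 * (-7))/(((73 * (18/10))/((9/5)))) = 7/73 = 0.10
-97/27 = -3.59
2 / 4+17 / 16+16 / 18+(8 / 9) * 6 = 1121 / 144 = 7.78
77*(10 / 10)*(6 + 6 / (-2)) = 231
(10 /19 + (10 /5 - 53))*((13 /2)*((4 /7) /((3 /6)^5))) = -113984 /19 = -5999.16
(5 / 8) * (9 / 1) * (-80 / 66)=-75 / 11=-6.82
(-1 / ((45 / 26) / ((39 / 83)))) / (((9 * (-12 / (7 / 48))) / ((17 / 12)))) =20111 / 38724480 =0.00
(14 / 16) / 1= 7 / 8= 0.88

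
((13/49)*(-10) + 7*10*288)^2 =975571044100/2401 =406318635.61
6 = 6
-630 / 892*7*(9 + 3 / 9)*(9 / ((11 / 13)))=-490.80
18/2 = 9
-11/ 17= -0.65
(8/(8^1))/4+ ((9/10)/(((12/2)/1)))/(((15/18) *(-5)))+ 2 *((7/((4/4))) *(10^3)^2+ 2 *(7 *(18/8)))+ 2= 7000032607/500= 14000065.21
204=204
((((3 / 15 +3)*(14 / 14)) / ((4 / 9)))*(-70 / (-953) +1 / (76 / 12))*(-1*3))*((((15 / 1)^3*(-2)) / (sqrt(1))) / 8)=76344525 / 18107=4216.30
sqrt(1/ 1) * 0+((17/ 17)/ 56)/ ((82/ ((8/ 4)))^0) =1/ 56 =0.02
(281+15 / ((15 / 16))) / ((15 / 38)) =3762 / 5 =752.40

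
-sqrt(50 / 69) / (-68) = 5 * sqrt(138) / 4692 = 0.01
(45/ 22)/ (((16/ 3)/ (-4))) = -135/ 88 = -1.53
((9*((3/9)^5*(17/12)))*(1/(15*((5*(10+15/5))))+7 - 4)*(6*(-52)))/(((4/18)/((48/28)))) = -28424/75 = -378.99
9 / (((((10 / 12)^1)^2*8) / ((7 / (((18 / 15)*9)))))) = 21 / 20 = 1.05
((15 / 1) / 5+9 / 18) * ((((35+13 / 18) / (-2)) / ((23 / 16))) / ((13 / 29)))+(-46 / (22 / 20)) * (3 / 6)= -3490568 / 29601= -117.92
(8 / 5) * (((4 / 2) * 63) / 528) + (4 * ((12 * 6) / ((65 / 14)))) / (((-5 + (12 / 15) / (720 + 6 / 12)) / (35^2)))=-391446463359 / 25752155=-15200.53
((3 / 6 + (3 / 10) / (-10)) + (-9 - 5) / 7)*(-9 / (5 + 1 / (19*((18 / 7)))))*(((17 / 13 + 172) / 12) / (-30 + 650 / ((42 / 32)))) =218444121 / 2565602000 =0.09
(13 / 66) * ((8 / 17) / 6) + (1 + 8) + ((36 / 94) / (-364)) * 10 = 64819186 / 7198191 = 9.00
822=822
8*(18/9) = 16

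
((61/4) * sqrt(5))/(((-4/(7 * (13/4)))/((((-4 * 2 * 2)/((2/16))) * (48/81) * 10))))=1776320 * sqrt(5)/27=147110.08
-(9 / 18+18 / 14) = -25 / 14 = -1.79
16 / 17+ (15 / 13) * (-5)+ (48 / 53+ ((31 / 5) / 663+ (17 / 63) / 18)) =-258880151 / 66412710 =-3.90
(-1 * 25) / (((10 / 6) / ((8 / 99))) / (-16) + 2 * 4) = -3200 / 859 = -3.73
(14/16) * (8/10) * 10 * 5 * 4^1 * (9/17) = 1260/17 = 74.12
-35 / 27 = -1.30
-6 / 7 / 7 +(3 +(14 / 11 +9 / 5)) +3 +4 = 34901 / 2695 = 12.95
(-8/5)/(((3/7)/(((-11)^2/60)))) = -1694/225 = -7.53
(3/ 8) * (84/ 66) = 21/ 44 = 0.48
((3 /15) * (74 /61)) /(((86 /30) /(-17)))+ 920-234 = 1795604 /2623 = 684.56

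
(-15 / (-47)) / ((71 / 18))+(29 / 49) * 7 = 98663 / 23359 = 4.22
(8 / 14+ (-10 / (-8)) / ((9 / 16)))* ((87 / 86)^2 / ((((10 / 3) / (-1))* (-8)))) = 27753 / 258860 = 0.11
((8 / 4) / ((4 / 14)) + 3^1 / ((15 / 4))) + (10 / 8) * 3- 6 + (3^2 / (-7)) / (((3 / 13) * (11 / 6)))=3867 / 1540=2.51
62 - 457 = -395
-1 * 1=-1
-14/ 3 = -4.67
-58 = -58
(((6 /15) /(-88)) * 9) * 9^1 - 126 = -27801 /220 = -126.37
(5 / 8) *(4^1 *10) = 25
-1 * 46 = -46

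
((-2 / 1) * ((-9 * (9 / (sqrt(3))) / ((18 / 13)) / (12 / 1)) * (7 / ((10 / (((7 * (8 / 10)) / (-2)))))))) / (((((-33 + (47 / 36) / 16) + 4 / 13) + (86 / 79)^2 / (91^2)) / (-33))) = -156441809828304 * sqrt(3) / 24269331515425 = -11.16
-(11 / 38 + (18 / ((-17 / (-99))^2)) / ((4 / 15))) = -12571372 / 5491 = -2289.45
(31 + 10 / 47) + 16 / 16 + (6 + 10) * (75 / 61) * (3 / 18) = 35.49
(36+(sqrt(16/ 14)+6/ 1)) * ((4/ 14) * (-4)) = -48 - 16 * sqrt(14)/ 49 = -49.22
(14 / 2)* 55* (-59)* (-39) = 885885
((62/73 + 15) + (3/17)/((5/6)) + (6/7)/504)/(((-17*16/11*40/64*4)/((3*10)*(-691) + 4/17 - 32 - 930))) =283006910813/50210860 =5636.37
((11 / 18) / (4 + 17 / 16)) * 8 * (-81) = -704 / 9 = -78.22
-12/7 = -1.71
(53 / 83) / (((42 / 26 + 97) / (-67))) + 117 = 12403339 / 106406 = 116.57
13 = 13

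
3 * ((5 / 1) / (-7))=-15 / 7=-2.14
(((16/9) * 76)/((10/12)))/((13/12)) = 9728/65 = 149.66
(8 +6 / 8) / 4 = 2.19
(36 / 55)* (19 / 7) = 684 / 385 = 1.78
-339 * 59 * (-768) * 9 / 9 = 15360768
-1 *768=-768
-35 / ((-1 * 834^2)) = 35 / 695556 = 0.00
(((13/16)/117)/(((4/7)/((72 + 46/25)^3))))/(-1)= -5504313269/1125000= -4892.72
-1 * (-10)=10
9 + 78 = 87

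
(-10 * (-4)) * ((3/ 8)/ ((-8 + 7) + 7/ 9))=-135/ 2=-67.50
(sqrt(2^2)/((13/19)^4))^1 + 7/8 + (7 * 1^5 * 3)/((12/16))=8682727/228488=38.00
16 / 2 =8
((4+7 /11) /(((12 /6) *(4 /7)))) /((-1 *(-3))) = 1.35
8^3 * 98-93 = 50083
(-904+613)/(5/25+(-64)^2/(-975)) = 283725/3901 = 72.73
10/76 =0.13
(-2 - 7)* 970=-8730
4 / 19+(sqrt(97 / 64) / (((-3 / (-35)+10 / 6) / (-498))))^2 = 1259805135859 / 10292224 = 122403.59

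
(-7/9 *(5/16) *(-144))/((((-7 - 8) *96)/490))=-11.91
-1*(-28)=28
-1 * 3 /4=-3 /4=-0.75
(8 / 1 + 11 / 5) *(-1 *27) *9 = -12393 / 5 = -2478.60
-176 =-176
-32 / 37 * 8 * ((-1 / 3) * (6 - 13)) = -1792 / 111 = -16.14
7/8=0.88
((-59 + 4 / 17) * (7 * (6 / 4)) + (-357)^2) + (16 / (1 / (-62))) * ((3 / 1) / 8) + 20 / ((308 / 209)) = 30100703 / 238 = 126473.54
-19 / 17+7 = 100 / 17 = 5.88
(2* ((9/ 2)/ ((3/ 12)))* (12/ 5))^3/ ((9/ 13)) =116453376/ 125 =931627.01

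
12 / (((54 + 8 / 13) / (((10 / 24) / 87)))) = 0.00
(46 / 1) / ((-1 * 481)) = -46 / 481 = -0.10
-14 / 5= -2.80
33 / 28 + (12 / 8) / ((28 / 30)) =39 / 14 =2.79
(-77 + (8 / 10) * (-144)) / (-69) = 961 / 345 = 2.79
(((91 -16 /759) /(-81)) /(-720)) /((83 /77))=483371 /333998640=0.00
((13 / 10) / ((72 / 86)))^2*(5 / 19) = 312481 / 492480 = 0.63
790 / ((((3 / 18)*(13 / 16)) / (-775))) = -58776000 / 13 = -4521230.77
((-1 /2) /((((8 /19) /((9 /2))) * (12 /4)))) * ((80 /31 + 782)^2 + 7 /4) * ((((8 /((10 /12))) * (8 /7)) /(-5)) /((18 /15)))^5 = 1131421820390473728 /50473521875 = 22416145.70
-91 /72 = -1.26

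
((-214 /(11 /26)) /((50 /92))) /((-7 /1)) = 255944 /1925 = 132.96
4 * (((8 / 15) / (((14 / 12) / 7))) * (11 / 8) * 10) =176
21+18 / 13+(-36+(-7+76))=720 / 13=55.38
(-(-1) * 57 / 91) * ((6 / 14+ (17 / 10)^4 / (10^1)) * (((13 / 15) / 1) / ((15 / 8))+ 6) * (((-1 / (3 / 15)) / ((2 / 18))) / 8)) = -36658887033 / 1274000000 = -28.77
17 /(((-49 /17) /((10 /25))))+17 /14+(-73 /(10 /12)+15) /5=-38379 /2450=-15.66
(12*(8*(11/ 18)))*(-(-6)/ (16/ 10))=220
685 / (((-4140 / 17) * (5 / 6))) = -2329 / 690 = -3.38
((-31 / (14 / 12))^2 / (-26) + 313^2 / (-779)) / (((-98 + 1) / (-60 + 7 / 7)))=-4477002305 / 48133631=-93.01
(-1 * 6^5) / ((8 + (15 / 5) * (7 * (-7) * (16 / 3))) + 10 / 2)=2592 / 257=10.09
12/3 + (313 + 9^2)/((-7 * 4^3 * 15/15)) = 699/224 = 3.12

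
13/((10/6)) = 7.80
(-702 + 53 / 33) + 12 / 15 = -115433 / 165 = -699.59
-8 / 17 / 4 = -2 / 17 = -0.12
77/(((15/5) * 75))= 77/225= 0.34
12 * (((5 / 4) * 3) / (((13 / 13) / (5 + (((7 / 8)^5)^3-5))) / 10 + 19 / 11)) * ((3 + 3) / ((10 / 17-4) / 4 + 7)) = 217913073306383700 / 12246115408730059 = 17.79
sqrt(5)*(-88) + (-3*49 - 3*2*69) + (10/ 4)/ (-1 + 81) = -17951/ 32 - 88*sqrt(5) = -757.74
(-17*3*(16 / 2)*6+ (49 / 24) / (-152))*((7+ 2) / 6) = -8930353 / 2432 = -3672.02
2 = 2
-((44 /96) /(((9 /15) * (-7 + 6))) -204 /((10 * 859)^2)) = 1014590047 /1328185800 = 0.76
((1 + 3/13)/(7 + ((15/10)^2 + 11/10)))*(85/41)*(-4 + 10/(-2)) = -27200/12259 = -2.22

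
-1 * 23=-23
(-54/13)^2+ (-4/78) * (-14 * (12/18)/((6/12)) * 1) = 18.21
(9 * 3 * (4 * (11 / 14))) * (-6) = -3564 / 7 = -509.14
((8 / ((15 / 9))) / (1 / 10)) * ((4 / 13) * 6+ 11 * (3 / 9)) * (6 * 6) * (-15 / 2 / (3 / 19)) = -5882400 / 13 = -452492.31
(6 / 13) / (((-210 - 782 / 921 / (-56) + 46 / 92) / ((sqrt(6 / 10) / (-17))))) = 154728 * sqrt(15) / 5969425475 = 0.00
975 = 975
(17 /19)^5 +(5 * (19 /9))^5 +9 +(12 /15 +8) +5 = 95814997557183604 /731055849255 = 131063.85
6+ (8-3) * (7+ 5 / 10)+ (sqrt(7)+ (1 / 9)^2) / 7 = sqrt(7) / 7+ 49331 / 1134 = 43.88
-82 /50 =-41 /25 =-1.64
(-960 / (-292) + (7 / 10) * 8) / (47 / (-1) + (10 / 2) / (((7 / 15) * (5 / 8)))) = -22708 / 76285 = -0.30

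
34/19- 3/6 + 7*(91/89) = 28567/3382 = 8.45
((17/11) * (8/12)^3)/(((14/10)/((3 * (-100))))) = -68000/693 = -98.12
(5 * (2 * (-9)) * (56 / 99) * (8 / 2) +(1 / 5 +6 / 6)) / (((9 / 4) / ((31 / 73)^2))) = -42799096 / 2637855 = -16.22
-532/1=-532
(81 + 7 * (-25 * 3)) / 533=-444 / 533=-0.83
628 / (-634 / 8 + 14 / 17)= -42704 / 5333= -8.01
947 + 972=1919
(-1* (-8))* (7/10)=28/5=5.60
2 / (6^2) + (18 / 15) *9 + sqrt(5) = sqrt(5) + 977 / 90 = 13.09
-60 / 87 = -20 / 29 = -0.69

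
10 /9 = 1.11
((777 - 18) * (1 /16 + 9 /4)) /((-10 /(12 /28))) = -84249 /1120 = -75.22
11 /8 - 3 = -13 /8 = -1.62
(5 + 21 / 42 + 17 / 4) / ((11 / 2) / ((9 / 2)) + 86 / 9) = 351 / 388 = 0.90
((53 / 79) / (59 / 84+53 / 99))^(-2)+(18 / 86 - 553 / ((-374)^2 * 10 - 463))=1562828474465679745 / 432598309352293392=3.61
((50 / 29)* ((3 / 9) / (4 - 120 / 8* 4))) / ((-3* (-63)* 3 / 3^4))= -25 / 17052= -0.00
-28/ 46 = -14/ 23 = -0.61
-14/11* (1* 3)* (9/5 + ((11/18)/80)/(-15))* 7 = -1904581/39600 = -48.10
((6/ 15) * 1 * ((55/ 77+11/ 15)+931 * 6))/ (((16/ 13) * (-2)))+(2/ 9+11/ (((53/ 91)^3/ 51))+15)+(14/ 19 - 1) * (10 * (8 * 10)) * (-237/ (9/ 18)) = 3626000913714563/ 35641153800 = 101736.35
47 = 47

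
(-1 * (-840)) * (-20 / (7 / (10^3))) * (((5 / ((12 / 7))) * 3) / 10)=-2100000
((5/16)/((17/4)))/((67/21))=105/4556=0.02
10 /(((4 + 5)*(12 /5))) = 25 /54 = 0.46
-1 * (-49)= 49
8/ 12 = 2/ 3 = 0.67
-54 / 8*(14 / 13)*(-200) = 18900 / 13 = 1453.85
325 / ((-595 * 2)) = -65 / 238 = -0.27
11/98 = 0.11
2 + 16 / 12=10 / 3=3.33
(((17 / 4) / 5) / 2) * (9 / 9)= 17 / 40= 0.42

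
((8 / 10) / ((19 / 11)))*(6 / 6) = 44 / 95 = 0.46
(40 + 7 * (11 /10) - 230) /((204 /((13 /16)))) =-23699 /32640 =-0.73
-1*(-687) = 687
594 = 594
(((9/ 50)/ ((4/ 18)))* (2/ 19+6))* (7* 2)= 32886/ 475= 69.23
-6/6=-1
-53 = -53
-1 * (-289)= 289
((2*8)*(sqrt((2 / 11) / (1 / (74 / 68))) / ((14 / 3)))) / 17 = 0.09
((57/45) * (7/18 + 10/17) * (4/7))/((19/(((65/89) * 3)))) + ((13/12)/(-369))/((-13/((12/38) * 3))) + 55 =8180028775/148507002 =55.08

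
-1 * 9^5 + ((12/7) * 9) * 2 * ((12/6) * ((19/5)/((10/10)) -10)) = -2080107/35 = -59431.63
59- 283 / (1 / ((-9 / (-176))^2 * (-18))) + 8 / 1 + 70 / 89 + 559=640.11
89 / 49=1.82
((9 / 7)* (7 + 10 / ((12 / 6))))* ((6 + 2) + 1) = 972 / 7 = 138.86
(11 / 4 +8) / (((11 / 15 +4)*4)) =645 / 1136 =0.57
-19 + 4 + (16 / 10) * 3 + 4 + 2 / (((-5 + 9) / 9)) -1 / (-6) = -23 / 15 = -1.53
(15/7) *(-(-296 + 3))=4395/7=627.86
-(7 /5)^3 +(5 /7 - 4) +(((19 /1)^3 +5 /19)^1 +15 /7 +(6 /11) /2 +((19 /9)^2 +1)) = 101632702846 /14812875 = 6861.11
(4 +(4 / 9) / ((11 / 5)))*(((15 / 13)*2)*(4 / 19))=1280 / 627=2.04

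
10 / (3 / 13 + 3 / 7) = 91 / 6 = 15.17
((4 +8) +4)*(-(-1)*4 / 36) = 16 / 9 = 1.78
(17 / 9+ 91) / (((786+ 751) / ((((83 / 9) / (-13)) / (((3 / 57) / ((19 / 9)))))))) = -25049068 / 14566149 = -1.72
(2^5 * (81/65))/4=648/65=9.97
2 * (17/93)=34/93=0.37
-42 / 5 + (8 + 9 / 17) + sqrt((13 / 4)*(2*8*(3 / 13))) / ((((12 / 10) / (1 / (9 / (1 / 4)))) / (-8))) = -0.51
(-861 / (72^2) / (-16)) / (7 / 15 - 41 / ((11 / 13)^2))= -173635 / 950059008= -0.00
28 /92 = 7 /23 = 0.30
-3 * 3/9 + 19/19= 0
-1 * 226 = -226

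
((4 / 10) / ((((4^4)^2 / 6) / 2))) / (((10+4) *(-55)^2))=3 / 1734656000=0.00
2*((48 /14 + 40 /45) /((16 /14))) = 68 /9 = 7.56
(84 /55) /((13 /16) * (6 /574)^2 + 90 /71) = 2619993152 /2174693895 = 1.20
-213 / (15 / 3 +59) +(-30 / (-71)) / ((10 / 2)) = -14739 / 4544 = -3.24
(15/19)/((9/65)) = 325/57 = 5.70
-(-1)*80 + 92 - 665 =-493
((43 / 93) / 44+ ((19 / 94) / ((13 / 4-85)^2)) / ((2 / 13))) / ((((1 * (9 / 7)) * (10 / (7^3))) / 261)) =74.54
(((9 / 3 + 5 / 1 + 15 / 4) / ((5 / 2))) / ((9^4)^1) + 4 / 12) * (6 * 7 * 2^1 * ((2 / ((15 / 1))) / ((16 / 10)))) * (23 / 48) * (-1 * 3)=-3528637 / 1049760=-3.36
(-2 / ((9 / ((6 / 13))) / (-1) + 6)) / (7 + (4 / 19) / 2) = 0.02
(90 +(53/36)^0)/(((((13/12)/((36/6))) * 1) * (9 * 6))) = 28/3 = 9.33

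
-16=-16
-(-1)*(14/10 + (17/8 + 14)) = 701/40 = 17.52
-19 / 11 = -1.73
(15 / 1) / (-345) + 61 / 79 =1324 / 1817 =0.73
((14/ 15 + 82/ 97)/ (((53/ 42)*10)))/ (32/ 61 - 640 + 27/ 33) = -12155836/ 55077974975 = -0.00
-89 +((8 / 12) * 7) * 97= 1091 / 3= 363.67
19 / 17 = 1.12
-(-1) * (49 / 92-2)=-135 / 92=-1.47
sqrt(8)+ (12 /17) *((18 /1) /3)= 7.06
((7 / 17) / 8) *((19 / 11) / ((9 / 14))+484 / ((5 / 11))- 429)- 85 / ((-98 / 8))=39.80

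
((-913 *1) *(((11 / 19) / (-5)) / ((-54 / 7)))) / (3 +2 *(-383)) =10043 / 559170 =0.02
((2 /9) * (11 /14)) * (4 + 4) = 88 /63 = 1.40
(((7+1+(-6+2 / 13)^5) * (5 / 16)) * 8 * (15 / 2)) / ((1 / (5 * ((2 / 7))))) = -67836295500 / 371293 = -182702.87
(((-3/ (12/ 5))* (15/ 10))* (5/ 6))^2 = 625/ 256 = 2.44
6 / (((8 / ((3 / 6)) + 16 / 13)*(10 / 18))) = 351 / 560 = 0.63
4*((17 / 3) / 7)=68 / 21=3.24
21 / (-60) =-7 / 20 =-0.35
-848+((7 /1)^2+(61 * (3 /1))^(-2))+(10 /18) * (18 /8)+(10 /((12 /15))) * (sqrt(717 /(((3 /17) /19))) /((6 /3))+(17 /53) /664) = 938.78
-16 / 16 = -1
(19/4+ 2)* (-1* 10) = -135/2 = -67.50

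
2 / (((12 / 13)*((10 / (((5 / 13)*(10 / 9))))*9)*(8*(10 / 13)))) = 13 / 7776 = 0.00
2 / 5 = 0.40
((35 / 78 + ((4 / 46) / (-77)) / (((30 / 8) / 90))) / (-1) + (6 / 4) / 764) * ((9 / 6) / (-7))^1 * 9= 398600253 / 492508016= 0.81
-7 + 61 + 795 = 849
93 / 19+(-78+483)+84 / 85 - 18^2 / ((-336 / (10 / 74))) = 687682761 / 1673140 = 411.01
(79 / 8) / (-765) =-79 / 6120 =-0.01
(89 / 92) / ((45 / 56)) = 1246 / 1035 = 1.20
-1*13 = -13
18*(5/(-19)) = -90/19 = -4.74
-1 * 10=-10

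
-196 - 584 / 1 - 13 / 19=-780.68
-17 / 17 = -1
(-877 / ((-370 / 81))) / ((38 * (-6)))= -23679 / 28120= -0.84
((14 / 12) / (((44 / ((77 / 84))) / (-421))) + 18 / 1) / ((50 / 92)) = 51451 / 3600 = 14.29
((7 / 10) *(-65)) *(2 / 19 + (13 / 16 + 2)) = -80717 / 608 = -132.76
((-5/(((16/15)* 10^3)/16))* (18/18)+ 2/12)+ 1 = 131/120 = 1.09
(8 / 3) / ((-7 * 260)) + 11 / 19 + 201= 5227912 / 25935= 201.58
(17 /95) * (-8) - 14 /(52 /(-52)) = 1194 /95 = 12.57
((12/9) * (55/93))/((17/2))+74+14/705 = 82606304/1114605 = 74.11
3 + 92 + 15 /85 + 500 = 10118 /17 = 595.18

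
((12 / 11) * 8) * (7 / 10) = 336 / 55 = 6.11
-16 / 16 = -1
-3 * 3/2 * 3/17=-27/34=-0.79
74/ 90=37/ 45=0.82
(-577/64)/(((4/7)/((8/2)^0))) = -15.78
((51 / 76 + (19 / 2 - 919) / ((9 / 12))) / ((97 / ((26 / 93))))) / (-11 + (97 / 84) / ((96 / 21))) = 229910720 / 707363673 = 0.33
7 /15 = 0.47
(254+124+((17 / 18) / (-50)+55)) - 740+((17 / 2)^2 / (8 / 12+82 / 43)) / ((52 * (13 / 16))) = -1933755167 / 6312150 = -306.35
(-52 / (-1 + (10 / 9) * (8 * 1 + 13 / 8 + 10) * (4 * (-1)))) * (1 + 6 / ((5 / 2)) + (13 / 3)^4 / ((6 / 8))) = 14959126 / 53595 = 279.11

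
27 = 27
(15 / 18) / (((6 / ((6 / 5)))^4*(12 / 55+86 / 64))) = 176 / 206175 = 0.00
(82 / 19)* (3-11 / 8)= 533 / 76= 7.01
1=1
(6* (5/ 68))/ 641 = 15/ 21794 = 0.00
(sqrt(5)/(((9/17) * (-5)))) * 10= -34 * sqrt(5)/9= -8.45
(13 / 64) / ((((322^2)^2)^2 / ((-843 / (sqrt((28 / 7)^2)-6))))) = 10959 / 14793023365411441246208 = 0.00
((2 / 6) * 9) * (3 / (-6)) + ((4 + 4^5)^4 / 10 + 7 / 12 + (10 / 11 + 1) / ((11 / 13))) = 810791298857981 / 7260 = 111679242266.94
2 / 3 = 0.67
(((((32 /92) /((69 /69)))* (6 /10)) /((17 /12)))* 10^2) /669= 1920 /87193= 0.02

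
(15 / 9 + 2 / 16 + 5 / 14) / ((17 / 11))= 3971 / 2856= 1.39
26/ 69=0.38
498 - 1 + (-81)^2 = 7058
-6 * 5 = -30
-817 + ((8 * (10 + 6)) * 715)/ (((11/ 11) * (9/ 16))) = 1456967/ 9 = 161885.22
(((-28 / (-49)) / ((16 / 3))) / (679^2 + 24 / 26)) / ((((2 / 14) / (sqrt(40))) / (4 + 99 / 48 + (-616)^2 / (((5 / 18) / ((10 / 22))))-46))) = 387434151 * sqrt(10) / 191793440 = 6.39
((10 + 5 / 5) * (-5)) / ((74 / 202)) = -150.14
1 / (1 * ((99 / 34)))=34 / 99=0.34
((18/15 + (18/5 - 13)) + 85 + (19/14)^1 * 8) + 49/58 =179659/2030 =88.50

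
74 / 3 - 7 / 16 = 24.23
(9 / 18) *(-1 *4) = -2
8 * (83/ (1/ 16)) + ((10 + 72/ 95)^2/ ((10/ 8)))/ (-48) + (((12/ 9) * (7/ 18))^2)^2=254732543648213/ 23981275125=10622.14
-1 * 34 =-34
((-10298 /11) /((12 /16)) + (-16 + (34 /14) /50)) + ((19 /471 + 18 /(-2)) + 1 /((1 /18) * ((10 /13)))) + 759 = -296635961 /604450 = -490.75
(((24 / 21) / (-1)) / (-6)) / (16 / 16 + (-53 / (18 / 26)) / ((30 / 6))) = -15 / 1127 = -0.01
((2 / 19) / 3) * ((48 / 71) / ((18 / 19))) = 16 / 639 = 0.03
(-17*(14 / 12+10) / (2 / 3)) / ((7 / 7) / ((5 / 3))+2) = -5695 / 52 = -109.52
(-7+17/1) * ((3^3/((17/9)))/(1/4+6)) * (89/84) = 14418/595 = 24.23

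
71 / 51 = 1.39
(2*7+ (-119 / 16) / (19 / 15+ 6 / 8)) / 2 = 4991 / 968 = 5.16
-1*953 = -953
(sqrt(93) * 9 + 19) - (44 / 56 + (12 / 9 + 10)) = 289 / 42 + 9 * sqrt(93) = 93.67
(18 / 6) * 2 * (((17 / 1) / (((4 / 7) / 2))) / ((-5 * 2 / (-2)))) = 357 / 5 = 71.40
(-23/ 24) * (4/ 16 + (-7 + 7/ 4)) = 115/ 24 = 4.79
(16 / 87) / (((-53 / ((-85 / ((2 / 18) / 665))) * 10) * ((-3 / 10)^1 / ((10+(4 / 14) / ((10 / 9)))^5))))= -66806498.11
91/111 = 0.82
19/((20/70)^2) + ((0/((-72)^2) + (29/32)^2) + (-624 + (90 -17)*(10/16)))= -344.80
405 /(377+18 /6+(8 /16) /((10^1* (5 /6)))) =20250 /19003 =1.07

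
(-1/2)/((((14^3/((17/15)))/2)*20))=-17/823200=-0.00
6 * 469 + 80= 2894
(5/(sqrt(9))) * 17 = 85/3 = 28.33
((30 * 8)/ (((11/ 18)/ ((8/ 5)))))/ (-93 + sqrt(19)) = -321408/ 47465 - 3456 * sqrt(19)/ 47465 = -7.09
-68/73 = -0.93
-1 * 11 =-11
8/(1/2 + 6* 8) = 16/97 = 0.16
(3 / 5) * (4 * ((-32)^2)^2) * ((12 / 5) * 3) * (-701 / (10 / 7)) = -1111398285312 / 125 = -8891186282.50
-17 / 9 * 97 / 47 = -1649 / 423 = -3.90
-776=-776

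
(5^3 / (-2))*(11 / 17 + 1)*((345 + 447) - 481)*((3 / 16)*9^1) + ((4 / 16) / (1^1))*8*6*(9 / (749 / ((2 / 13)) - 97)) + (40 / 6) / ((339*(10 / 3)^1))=-7923103772905 / 146656824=-54024.79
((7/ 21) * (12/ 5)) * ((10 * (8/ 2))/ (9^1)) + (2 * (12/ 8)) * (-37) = -967/ 9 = -107.44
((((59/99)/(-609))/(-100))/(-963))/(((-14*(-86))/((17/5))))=-1003/34952260266000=-0.00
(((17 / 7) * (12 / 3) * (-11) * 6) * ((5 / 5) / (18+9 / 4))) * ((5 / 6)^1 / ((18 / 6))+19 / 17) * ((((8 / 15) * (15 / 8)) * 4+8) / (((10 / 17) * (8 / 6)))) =-91256 / 135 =-675.97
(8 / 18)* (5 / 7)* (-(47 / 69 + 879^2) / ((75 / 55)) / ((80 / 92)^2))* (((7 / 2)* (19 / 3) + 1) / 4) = -468708202523 / 340200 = -1377743.10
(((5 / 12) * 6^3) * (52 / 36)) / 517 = 0.25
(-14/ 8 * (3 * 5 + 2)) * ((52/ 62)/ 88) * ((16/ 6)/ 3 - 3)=29393/ 49104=0.60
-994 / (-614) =497 / 307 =1.62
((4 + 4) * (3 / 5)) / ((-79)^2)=24 / 31205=0.00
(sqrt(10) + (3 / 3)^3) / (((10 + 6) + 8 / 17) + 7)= 0.18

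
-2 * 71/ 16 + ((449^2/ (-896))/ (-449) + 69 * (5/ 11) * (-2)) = -700773/ 9856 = -71.10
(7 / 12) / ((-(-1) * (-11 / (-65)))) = 455 / 132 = 3.45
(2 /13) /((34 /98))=98 /221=0.44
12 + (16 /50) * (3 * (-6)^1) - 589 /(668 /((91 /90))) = 1607749 /300600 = 5.35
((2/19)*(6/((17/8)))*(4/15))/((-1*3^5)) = -128/392445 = -0.00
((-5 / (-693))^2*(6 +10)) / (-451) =-400 / 216592299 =-0.00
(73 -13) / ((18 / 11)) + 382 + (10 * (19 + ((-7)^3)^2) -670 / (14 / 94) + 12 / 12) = 1172601.10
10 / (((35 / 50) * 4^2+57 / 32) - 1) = 1600 / 1917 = 0.83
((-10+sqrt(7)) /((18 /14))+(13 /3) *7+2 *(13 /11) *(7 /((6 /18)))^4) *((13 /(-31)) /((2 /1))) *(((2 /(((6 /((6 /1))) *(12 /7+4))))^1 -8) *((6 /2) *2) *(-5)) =-30173651781 /1364 -4641 *sqrt(7) /124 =-22121544.61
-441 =-441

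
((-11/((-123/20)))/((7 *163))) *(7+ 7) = 440/20049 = 0.02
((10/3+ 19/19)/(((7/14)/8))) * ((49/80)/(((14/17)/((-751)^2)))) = 29083651.57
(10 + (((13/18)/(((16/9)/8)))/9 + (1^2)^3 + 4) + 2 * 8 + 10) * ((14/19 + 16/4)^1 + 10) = 609.53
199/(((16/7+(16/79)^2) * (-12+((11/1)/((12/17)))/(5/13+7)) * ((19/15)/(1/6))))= -1564868340/1375214851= -1.14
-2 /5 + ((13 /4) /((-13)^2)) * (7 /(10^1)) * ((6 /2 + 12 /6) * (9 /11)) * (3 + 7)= 431 /2860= 0.15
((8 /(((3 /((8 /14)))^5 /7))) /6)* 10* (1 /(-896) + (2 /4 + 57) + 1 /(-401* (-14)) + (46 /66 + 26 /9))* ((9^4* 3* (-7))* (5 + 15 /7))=-104294841456000 /74135677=-1406810.40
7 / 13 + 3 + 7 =137 / 13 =10.54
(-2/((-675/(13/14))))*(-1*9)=-13/525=-0.02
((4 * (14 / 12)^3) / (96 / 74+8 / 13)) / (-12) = -164983 / 596160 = -0.28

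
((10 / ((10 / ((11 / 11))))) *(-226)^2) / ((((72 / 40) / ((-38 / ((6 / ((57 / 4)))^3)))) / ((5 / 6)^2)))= -10031279.23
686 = 686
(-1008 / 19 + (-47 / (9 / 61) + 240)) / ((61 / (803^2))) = -14511426545 / 10431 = -1391182.68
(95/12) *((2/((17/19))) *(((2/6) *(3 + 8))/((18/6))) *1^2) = 19855/918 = 21.63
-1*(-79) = 79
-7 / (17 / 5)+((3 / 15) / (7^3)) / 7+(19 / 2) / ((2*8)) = -9567441 / 6530720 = -1.46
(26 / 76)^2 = 169 / 1444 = 0.12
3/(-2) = -3/2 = -1.50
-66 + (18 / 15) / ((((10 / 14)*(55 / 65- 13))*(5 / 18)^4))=-110127198 / 1234375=-89.22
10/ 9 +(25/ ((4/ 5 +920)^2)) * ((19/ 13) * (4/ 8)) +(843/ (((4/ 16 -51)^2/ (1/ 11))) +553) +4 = 558.14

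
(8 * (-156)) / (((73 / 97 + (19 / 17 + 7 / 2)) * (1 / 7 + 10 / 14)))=-4801888 / 17711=-271.12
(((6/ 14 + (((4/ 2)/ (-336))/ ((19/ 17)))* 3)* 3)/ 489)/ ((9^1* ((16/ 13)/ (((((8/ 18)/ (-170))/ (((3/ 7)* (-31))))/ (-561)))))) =-5707/ 71198514699840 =-0.00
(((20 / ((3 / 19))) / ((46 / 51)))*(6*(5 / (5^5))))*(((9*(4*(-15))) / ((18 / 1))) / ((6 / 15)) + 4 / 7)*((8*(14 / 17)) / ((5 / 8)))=-15204864 / 14375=-1057.73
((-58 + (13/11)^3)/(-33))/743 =75001/32634789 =0.00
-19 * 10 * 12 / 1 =-2280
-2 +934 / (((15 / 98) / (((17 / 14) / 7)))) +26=16238 / 15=1082.53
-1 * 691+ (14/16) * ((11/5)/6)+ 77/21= -54961/80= -687.01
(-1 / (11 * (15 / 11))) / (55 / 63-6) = 21 / 1615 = 0.01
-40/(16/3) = -15/2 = -7.50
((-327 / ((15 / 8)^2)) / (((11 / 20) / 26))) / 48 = -45344 / 495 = -91.60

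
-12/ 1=-12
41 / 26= 1.58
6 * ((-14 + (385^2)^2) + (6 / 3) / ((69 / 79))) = 3031949784634 / 23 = 131823903679.74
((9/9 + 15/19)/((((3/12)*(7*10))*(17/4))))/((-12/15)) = -4/133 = -0.03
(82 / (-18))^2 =1681 / 81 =20.75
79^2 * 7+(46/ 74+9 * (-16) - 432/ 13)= 20928498/ 481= 43510.39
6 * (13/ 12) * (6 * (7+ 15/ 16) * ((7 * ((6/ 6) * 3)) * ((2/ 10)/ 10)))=130.02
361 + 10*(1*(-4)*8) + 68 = 109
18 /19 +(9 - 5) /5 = 166 /95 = 1.75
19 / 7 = 2.71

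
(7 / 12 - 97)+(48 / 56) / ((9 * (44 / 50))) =-29663 / 308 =-96.31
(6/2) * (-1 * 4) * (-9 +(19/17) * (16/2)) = 12/17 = 0.71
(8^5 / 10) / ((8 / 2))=4096 / 5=819.20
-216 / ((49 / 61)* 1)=-13176 / 49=-268.90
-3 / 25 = -0.12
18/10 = 9/5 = 1.80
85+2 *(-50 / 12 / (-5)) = 260 / 3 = 86.67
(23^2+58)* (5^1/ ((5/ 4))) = 2348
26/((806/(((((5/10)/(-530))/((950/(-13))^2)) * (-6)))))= 507/14828075000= 0.00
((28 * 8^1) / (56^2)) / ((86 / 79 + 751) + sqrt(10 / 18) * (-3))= 6241 * sqrt(5) / 49421554280 + 938757 / 9884310856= 0.00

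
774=774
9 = 9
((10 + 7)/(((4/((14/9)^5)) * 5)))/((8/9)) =285719/32805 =8.71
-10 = -10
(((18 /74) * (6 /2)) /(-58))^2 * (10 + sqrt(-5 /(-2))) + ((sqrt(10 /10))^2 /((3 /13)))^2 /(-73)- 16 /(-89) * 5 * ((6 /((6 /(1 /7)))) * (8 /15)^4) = -260050305420151 /1060316154717750 + 729 * sqrt(10) /9210632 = -0.25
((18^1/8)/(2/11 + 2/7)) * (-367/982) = -28259/15712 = -1.80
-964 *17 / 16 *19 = -77843 / 4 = -19460.75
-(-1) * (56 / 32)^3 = 343 / 64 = 5.36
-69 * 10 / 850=-69 / 85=-0.81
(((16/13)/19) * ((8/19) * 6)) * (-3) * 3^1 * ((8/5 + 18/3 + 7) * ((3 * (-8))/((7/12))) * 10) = 290635776/32851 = 8847.09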